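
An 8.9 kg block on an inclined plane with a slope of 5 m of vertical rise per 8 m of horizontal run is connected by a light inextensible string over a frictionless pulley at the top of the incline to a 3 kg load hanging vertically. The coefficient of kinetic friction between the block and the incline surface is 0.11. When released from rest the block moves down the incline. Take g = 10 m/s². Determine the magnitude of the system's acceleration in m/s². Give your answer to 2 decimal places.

For the block on the incline: the weight component along the slope is m₁g sin 32.01° = 8.9 × 10 × 0.5300 = 47.170 N and the normal force is N = m₁g cos 32.01° = 75.472 N.
Kinetic friction opposes the block's motion down the incline: f = μN = 0.11 × 75.472 = 8.302 N acting up the slope.
Newton's second law for the block (down-slope positive): 47.170 − 8.302 − T = 8.9 a. For the hanging load (upward positive): T − 3 × 10 = 3 a.
Adding the two equations eliminates T: 8.868 = 11.9 a, so a = 0.7452 m/s².

0.75 m/s²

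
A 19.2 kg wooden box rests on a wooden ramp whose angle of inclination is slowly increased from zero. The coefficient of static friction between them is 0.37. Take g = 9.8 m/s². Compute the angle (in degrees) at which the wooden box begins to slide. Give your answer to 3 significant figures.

At the threshold of sliding, static friction is at its maximum μ_s N and exactly balances the weight component along the incline: mg sin θ = μ_s mg cos θ.
Hence tan θ = μ_s = 0.37, so θ = arctan(0.37) = 20.3045°.

20.3°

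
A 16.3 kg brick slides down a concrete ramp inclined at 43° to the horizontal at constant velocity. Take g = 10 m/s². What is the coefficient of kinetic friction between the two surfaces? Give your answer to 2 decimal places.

At constant velocity the net force along the incline is zero: mg sin 43° = μ mg cos 43°.
So μ = tan 43° = 0.6820 / 0.7314 = 0.9325.

0.93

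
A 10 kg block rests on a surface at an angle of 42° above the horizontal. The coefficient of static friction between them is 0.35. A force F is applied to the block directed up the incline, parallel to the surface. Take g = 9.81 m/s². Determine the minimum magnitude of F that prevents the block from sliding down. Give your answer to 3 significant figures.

40.1 N

The normal force is N = mg cos 42° = 72.903 N. With F at its minimum the block is on the verge of sliding down, so static friction is at its maximum μ_s N = 0.35 × 72.903 = 25.516 N and acts up the slope.
Equilibrium along the incline: F + μ_s N = mg sin 42°, so F = 65.642 − 25.516 = 40.126 N.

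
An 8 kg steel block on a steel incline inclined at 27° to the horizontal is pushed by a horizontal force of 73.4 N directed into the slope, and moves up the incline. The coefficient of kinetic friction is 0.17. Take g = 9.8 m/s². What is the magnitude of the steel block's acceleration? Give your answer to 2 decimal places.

The horizontal push has components F cos 27° = 73.4 × 0.8910 = 65.399 N up the incline and F sin 27° = 73.4 × 0.4540 = 33.324 N pressing into the surface.
The normal force is therefore N = mg cos 27° + F sin 27° = 69.854 + 33.324 = 103.178 N, and kinetic friction down the slope is μN = 0.17 × 103.178 = 17.540 N.
Along the incline: F cos 27° − mg sin 27° − μN = ma, so 65.399 − 35.594 − 17.540 = 8 a, giving a = 1.5331 m/s².

1.53 m/s²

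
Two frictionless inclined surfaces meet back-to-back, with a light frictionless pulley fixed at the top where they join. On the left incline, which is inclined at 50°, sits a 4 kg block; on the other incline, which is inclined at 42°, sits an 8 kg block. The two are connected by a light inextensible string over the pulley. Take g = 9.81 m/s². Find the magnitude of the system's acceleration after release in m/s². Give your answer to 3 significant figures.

Resolve each weight along its own incline: the 4 kg mass has component 4 × 9.81 × sin 50° = 30.060 N down its slope, and the 8 kg mass has 8 × 9.81 × sin 42° = 52.513 N down its slope.
The 8 kg side's 52.513 N exceeds the other side's 30.060 N, so that mass slides down and the 4 kg mass slides up. Taking that direction as positive, Newton's second law for the whole system gives 52.513 − 30.060 = (4 + 8) a, so a = 22.453 / 12 = 1.8711 m/s².

1.87 m/s²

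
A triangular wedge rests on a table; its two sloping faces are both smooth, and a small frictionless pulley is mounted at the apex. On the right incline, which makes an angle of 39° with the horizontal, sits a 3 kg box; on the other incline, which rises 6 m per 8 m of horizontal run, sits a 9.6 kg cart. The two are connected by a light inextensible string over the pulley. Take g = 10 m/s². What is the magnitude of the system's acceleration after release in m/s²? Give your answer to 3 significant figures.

Resolve each weight along its own incline: the 3 kg mass has component 3 × 10 × sin 39° = 18.880 N down its slope, and the 9.6 kg mass has 9.6 × 10 × sin 36.87° = 57.600 N down its slope.
The 9.6 kg side's 57.600 N exceeds the other side's 18.880 N, so that mass slides down and the 3 kg mass slides up. Taking that direction as positive, Newton's second law for the whole system gives 57.600 − 18.880 = (3 + 9.6) a, so a = 38.720 / 12.6 = 3.0730 m/s².

3.07 m/s²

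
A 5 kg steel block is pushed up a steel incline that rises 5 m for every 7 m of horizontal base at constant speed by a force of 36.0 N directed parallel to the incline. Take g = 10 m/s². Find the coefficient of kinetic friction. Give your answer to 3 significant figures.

At constant speed ΣF = 0 along the incline. The applied 36.0 N acts up the slope; the weight component mg sin 35.54° = 29.062 N and kinetic friction μN both act down the slope.
So 36.0 = 29.062 + μ × 40.687, giving μ = (36.0 − 29.062) / 40.687 = 0.1705.

0.171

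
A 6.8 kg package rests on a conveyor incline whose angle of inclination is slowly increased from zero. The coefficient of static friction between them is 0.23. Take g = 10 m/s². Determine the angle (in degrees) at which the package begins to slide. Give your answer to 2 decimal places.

12.95°

At the threshold of sliding, static friction is at its maximum μ_s N and exactly balances the weight component along the incline: mg sin θ = μ_s mg cos θ.
Hence tan θ = μ_s = 0.23, so θ = arctan(0.23) = 12.9528°.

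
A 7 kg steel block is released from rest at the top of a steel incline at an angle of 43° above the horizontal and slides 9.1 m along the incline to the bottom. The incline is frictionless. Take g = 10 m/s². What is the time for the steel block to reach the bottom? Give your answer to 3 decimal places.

1.634 s

The weight component along the incline is mg sin 43° = 47.740 N and the normal force is N = mg cos 43° = 51.195 N.
With no friction, a = g sin 43° = 6.8200 m/s².
Starting from rest, L = ½at², so t = √(2L/a) = √(2 × 9.1 / 6.8200) = 1.6336 s.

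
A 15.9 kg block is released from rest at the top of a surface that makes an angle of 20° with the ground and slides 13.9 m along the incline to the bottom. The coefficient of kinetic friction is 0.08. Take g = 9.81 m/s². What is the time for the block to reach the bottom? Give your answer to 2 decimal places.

3.26 s

The weight component along the incline is mg sin 20° = 53.348 N and the normal force is N = mg cos 20° = 146.572 N.
Friction up the slope is f = μN = 0.08 × 146.572 = 11.726 N, so the net downslope force is 53.348 − 11.726 = 41.622 N and a = 41.622 / 15.9 = 2.6177 m/s².
Starting from rest, L = ½at², so t = √(2L/a) = √(2 × 13.9 / 2.6177) = 3.2588 s.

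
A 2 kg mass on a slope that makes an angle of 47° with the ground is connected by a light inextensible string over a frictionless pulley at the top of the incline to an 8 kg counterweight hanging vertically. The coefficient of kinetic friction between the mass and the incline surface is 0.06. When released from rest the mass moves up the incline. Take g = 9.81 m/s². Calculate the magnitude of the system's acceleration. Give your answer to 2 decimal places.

For the mass on the incline: the weight component along the slope is m₁g sin 47° = 2 × 9.81 × 0.7314 = 14.350 N and the normal force is N = m₁g cos 47° = 13.381 N.
Kinetic friction opposes the mass's motion up the incline: f = μN = 0.06 × 13.381 = 0.803 N acting down the slope.
Newton's second law for the mass (up-slope positive): T − 14.350 − 0.803 = 2 a. For the hanging counterweight (downward positive): 8 × 9.81 − T = 8 a.
Adding the two equations eliminates T: 63.327 = 10 a, so a = 6.3327 m/s².

6.33 m/s²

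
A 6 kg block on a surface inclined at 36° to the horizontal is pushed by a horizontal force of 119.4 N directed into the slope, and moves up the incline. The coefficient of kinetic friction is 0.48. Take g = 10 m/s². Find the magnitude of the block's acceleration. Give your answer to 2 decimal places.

The horizontal push has components F cos 36° = 119.4 × 0.8090 = 96.595 N up the incline and F sin 36° = 119.4 × 0.5878 = 70.183 N pressing into the surface.
The normal force is therefore N = mg cos 36° + F sin 36° = 48.540 + 70.183 = 118.723 N, and kinetic friction down the slope is μN = 0.48 × 118.723 = 56.987 N.
Along the incline: F cos 36° − mg sin 36° − μN = ma, so 96.595 − 35.268 − 56.987 = 6 a, giving a = 0.7233 m/s².

0.72 m/s²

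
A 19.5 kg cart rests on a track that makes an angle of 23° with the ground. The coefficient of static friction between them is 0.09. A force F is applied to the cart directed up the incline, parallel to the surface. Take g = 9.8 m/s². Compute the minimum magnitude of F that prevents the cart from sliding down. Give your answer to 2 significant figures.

59 N

The normal force is N = mg cos 23° = 175.908 N. With F at its minimum the cart is on the verge of sliding down, so static friction is at its maximum μ_s N = 0.09 × 175.908 = 15.832 N and acts up the slope.
Equilibrium along the incline: F + μ_s N = mg sin 23°, so F = 74.669 − 15.832 = 58.837 N.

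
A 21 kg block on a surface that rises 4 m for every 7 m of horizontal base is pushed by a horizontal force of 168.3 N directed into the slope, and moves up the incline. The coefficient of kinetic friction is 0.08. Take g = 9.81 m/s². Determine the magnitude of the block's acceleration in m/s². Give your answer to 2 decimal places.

The horizontal push has components F cos 29.74° = 168.3 × 0.8682 = 146.118 N up the incline and F sin 29.74° = 168.3 × 0.4961 = 83.494 N pressing into the surface.
The normal force is therefore N = mg cos 29.74° + F sin 29.74° = 178.858 + 83.494 = 262.352 N, and kinetic friction down the slope is μN = 0.08 × 262.352 = 20.988 N.
Along the incline: F cos 29.74° − mg sin 29.74° − μN = ma, so 146.118 − 102.202 − 20.988 = 21 a, giving a = 1.0918 m/s².

1.09 m/s²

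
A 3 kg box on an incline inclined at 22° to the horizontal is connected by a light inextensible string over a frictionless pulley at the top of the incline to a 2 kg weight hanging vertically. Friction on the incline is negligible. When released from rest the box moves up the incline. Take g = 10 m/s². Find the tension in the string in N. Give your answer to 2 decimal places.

For the box on the incline: the weight component along the slope is m₁g sin 22° = 3 × 10 × 0.3746 = 11.238 N and the normal force is N = m₁g cos 22° = 27.816 N.
Newton's second law for the box (up-slope positive): T − 11.238 = 3 a. For the hanging weight (downward positive): 2 × 10 − T = 2 a.
Adding the two equations eliminates T: 8.762 = 5 a, so a = 1.7524 m/s².
Then from the hanging weight's equation, T = 2 × (10 − 1.7524) = 16.495 N.

16.50 N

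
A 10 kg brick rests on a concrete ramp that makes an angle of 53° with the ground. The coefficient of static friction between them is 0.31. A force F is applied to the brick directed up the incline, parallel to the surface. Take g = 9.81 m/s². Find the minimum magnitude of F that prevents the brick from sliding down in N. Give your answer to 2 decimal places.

60.04 N

The normal force is N = mg cos 53° = 59.038 N. With F at its minimum the brick is on the verge of sliding down, so static friction is at its maximum μ_s N = 0.31 × 59.038 = 18.302 N and acts up the slope.
Equilibrium along the incline: F + μ_s N = mg sin 53°, so F = 78.346 − 18.302 = 60.044 N.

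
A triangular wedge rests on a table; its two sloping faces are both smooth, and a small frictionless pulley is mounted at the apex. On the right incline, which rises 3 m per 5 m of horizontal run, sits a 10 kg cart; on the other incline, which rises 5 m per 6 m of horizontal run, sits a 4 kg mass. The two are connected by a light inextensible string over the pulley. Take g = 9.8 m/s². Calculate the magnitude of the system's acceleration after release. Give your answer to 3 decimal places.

Resolve each weight along its own incline: the 10 kg mass has component 10 × 9.8 × sin 30.96° = 50.421 N down its slope, and the 4 kg mass has 4 × 9.8 × sin 39.81° = 25.095 N down its slope.
The 10 kg side's 50.421 N exceeds the other side's 25.095 N, so that mass slides down and the 4 kg mass slides up. Taking that direction as positive, Newton's second law for the whole system gives 50.421 − 25.095 = (10 + 4) a, so a = 25.326 / 14 = 1.8090 m/s².

1.809 m/s²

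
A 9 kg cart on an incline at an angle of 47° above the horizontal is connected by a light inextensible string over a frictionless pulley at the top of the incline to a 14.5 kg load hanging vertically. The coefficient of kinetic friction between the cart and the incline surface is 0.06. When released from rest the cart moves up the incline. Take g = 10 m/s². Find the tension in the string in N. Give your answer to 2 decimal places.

For the cart on the incline: the weight component along the slope is m₁g sin 47° = 9 × 10 × 0.7314 = 65.826 N and the normal force is N = m₁g cos 47° = 61.380 N.
Kinetic friction opposes the cart's motion up the incline: f = μN = 0.06 × 61.380 = 3.683 N acting down the slope.
Newton's second law for the cart (up-slope positive): T − 65.826 − 3.683 = 9 a. For the hanging load (downward positive): 14.5 × 10 − T = 14.5 a.
Adding the two equations eliminates T: 75.491 = 23.5 a, so a = 3.2124 m/s².
Then from the hanging load's equation, T = 14.5 × (10 − 3.2124) = 98.420 N.

98.42 N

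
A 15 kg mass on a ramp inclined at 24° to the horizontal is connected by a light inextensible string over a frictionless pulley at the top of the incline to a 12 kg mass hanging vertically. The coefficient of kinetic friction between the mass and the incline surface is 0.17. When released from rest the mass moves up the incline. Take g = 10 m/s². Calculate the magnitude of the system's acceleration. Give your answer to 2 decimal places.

1.32 m/s²

For the mass on the incline: the weight component along the slope is m₁g sin 24° = 15 × 10 × 0.4067 = 61.005 N and the normal force is N = m₁g cos 24° = 137.032 N.
Kinetic friction opposes the mass's motion up the incline: f = μN = 0.17 × 137.032 = 23.295 N acting down the slope.
Newton's second law for the mass (up-slope positive): T − 61.005 − 23.295 = 15 a. For the hanging mass (downward positive): 12 × 10 − T = 12 a.
Adding the two equations eliminates T: 35.700 = 27 a, so a = 1.3222 m/s².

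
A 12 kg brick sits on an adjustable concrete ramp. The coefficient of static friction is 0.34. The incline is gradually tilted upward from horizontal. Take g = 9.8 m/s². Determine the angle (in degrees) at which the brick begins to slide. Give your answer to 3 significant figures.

18.8°

At the threshold of sliding, static friction is at its maximum μ_s N and exactly balances the weight component along the incline: mg sin θ = μ_s mg cos θ.
Hence tan θ = μ_s = 0.34, so θ = arctan(0.34) = 18.7780°.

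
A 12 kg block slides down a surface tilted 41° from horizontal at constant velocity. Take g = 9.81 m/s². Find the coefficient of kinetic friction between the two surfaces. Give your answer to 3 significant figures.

At constant velocity the net force along the incline is zero: mg sin 41° = μ mg cos 41°.
So μ = tan 41° = 0.6561 / 0.7547 = 0.8694.

0.869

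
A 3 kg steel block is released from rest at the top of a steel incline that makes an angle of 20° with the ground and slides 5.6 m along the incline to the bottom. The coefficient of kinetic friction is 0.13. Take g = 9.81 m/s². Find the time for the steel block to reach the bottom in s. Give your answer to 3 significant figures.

2.28 s

The weight component along the incline is mg sin 20° = 10.066 N and the normal force is N = mg cos 20° = 27.655 N.
Friction up the slope is f = μN = 0.13 × 27.655 = 3.595 N, so the net downslope force is 10.066 − 3.595 = 6.471 N and a = 6.471 / 3 = 2.1570 m/s².
Starting from rest, L = ½at², so t = √(2L/a) = √(2 × 5.6 / 2.1570) = 2.2787 s.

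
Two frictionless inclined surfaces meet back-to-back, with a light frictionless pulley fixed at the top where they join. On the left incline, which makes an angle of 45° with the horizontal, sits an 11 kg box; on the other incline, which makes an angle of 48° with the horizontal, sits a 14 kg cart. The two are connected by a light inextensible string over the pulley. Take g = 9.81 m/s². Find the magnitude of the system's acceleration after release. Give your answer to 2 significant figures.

1.0 m/s²

Resolve each weight along its own incline: the 11 kg mass has component 11 × 9.81 × sin 45° = 76.304 N down its slope, and the 14 kg mass has 14 × 9.81 × sin 48° = 102.064 N down its slope.
The 14 kg side's 102.064 N exceeds the other side's 76.304 N, so that mass slides down and the 11 kg mass slides up. Taking that direction as positive, Newton's second law for the whole system gives 102.064 − 76.304 = (11 + 14) a, so a = 25.760 / 25 = 1.0304 m/s².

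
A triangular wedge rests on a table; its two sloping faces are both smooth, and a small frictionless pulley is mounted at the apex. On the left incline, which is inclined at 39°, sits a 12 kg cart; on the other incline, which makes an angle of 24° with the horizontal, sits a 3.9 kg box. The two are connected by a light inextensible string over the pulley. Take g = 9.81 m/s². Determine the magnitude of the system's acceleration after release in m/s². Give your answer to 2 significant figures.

3.7 m/s²

Resolve each weight along its own incline: the 12 kg mass has component 12 × 9.81 × sin 39° = 74.084 N down its slope, and the 3.9 kg mass has 3.9 × 9.81 × sin 24° = 15.561 N down its slope.
The 12 kg side's 74.084 N exceeds the other side's 15.561 N, so that mass slides down and the 3.9 kg mass slides up. Taking that direction as positive, Newton's second law for the whole system gives 74.084 − 15.561 = (12 + 3.9) a, so a = 58.523 / 15.9 = 3.6807 m/s².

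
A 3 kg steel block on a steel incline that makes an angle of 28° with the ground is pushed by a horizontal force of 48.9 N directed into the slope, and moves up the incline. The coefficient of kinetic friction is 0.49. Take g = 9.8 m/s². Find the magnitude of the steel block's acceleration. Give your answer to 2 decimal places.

1.80 m/s²

The horizontal push has components F cos 28° = 48.9 × 0.8829 = 43.174 N up the incline and F sin 28° = 48.9 × 0.4695 = 22.959 N pressing into the surface.
The normal force is therefore N = mg cos 28° + F sin 28° = 25.957 + 22.959 = 48.916 N, and kinetic friction down the slope is μN = 0.49 × 48.916 = 23.969 N.
Along the incline: F cos 28° − mg sin 28° − μN = ma, so 43.174 − 13.803 − 23.969 = 3 a, giving a = 1.8007 m/s².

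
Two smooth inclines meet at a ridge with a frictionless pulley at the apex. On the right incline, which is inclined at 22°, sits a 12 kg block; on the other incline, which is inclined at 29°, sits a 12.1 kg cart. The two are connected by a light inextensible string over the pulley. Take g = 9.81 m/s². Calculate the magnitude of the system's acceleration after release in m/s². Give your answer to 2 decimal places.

0.56 m/s²

Resolve each weight along its own incline: the 12 kg mass has component 12 × 9.81 × sin 22° = 44.099 N down its slope, and the 12.1 kg mass has 12.1 × 9.81 × sin 29° = 57.547 N down its slope.
The 12.1 kg side's 57.547 N exceeds the other side's 44.099 N, so that mass slides down and the 12 kg mass slides up. Taking that direction as positive, Newton's second law for the whole system gives 57.547 − 44.099 = (12 + 12.1) a, so a = 13.448 / 24.1 = 0.5580 m/s².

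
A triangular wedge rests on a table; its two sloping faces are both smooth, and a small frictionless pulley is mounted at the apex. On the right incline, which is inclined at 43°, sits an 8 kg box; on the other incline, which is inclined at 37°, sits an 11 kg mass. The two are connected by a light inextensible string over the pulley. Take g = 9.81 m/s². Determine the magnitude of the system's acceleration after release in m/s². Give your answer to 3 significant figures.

Resolve each weight along its own incline: the 8 kg mass has component 8 × 9.81 × sin 43° = 53.523 N down its slope, and the 11 kg mass has 11 × 9.81 × sin 37° = 64.942 N down its slope.
The 11 kg side's 64.942 N exceeds the other side's 53.523 N, so that mass slides down and the 8 kg mass slides up. Taking that direction as positive, Newton's second law for the whole system gives 64.942 − 53.523 = (8 + 11) a, so a = 11.419 / 19 = 0.6010 m/s².

0.601 m/s²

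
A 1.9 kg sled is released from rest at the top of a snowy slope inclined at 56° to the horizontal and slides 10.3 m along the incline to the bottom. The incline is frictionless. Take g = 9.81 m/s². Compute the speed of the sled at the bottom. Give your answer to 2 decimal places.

12.94 m/s

The weight component along the incline is mg sin 56° = 15.452 N and the normal force is N = mg cos 56° = 10.423 N.
With no friction, a = g sin 56° = 8.1329 m/s².
Starting from rest over a distance of 10.3 m, v² = 2aL = 2 × 8.1329 × 10.3 = 167.5377, so v = 12.9436 m/s.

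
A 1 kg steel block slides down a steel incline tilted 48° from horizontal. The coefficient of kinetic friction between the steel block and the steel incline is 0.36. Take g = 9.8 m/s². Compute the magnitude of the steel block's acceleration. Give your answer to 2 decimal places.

4.92 m/s²

Resolving the weight along the incline: the component pulling the steel block down the slope is mg sin 48° = 1 × 9.8 × 0.7431 = 7.282 N, and the normal force is N = mg cos 48° = 1 × 9.8 × 0.6691 = 6.557 N.
Kinetic friction acts up the slope with magnitude f = μN = 0.36 × 6.557 = 2.361 N.
Net force along the incline is 7.282 − 2.361 = 4.921 N, so a = 4.921 / 1 = 4.9210 m/s².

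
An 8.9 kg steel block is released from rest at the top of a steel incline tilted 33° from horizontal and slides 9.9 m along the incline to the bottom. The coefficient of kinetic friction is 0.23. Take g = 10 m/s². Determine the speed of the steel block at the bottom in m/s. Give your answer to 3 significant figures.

The weight component along the incline is mg sin 33° = 48.473 N and the normal force is N = mg cos 33° = 74.642 N.
Friction up the slope is f = μN = 0.23 × 74.642 = 17.168 N, so the net downslope force is 48.473 − 17.168 = 31.305 N and a = 31.305 / 8.9 = 3.5174 m/s².
Starting from rest over a distance of 9.9 m, v² = 2aL = 2 × 3.5174 × 9.9 = 69.6445, so v = 8.3453 m/s.

8.35 m/s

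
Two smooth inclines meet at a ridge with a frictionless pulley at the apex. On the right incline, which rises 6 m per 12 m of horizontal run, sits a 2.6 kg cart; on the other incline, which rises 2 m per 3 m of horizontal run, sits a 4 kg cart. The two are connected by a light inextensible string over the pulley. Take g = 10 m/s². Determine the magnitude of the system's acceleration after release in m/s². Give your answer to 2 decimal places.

Resolve each weight along its own incline: the 2.6 kg mass has component 2.6 × 10 × sin 26.57° = 11.628 N down its slope, and the 4 kg mass has 4 × 10 × sin 33.69° = 22.188 N down its slope.
The 4 kg side's 22.188 N exceeds the other side's 11.628 N, so that mass slides down and the 2.6 kg mass slides up. Taking that direction as positive, Newton's second law for the whole system gives 22.188 − 11.628 = (2.6 + 4) a, so a = 10.560 / 6.6 = 1.6000 m/s².

1.60 m/s²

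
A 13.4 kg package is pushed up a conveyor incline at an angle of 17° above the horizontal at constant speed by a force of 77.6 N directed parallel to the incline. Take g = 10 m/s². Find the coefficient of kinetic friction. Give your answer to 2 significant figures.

0.30

At constant speed ΣF = 0 along the incline. The applied 77.6 N acts up the slope; the weight component mg sin 17° = 39.178 N and kinetic friction μN both act down the slope.
So 77.6 = 39.178 + μ × 128.145, giving μ = (77.6 − 39.178) / 128.145 = 0.2998.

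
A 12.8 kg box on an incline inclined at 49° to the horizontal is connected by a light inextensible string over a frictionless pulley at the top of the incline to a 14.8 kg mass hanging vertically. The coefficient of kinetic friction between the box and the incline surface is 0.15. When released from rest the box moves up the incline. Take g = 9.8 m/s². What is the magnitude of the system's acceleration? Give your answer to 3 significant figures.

1.38 m/s²

For the box on the incline: the weight component along the slope is m₁g sin 49° = 12.8 × 9.8 × 0.7547 = 94.670 N and the normal force is N = m₁g cos 49° = 82.296 N.
Kinetic friction opposes the box's motion up the incline: f = μN = 0.15 × 82.296 = 12.344 N acting down the slope.
Newton's second law for the box (up-slope positive): T − 94.670 − 12.344 = 12.8 a. For the hanging mass (downward positive): 14.8 × 9.8 − T = 14.8 a.
Adding the two equations eliminates T: 38.026 = 27.6 a, so a = 1.3778 m/s².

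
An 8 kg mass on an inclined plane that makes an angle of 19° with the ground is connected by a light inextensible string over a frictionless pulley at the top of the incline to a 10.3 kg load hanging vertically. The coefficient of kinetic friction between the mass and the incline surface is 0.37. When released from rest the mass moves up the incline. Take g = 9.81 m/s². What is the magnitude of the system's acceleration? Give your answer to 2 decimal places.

For the mass on the incline: the weight component along the slope is m₁g sin 19° = 8 × 9.81 × 0.3256 = 25.553 N and the normal force is N = m₁g cos 19° = 74.204 N.
Kinetic friction opposes the mass's motion up the incline: f = μN = 0.37 × 74.204 = 27.455 N acting down the slope.
Newton's second law for the mass (up-slope positive): T − 25.553 − 27.455 = 8 a. For the hanging load (downward positive): 10.3 × 9.81 − T = 10.3 a.
Adding the two equations eliminates T: 48.035 = 18.3 a, so a = 2.6249 m/s².

2.62 m/s²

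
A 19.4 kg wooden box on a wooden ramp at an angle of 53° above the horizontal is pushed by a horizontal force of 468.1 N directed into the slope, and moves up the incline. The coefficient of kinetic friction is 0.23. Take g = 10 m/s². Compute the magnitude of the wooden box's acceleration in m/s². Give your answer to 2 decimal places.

The horizontal push has components F cos 53° = 468.1 × 0.6018 = 281.703 N up the incline and F sin 53° = 468.1 × 0.7986 = 373.825 N pressing into the surface.
The normal force is therefore N = mg cos 53° + F sin 53° = 116.749 + 373.825 = 490.574 N, and kinetic friction down the slope is μN = 0.23 × 490.574 = 112.832 N.
Along the incline: F cos 53° − mg sin 53° − μN = ma, so 281.703 − 154.928 − 112.832 = 19.4 a, giving a = 0.7187 m/s².

0.72 m/s²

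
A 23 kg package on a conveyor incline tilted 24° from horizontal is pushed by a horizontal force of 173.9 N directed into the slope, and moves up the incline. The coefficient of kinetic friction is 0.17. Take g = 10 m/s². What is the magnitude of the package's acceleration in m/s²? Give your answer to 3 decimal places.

0.764 m/s²

The horizontal push has components F cos 24° = 173.9 × 0.9135 = 158.858 N up the incline and F sin 24° = 173.9 × 0.4067 = 70.725 N pressing into the surface.
The normal force is therefore N = mg cos 24° + F sin 24° = 210.105 + 70.725 = 280.830 N, and kinetic friction down the slope is μN = 0.17 × 280.830 = 47.741 N.
Along the incline: F cos 24° − mg sin 24° − μN = ma, so 158.858 − 93.541 − 47.741 = 23 a, giving a = 0.7642 m/s².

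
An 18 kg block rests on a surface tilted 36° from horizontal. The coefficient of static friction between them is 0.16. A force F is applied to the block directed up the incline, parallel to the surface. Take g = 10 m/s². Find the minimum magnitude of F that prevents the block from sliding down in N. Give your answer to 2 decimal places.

The normal force is N = mg cos 36° = 145.623 N. With F at its minimum the block is on the verge of sliding down, so static friction is at its maximum μ_s N = 0.16 × 145.623 = 23.300 N and acts up the slope.
Equilibrium along the incline: F + μ_s N = mg sin 36°, so F = 105.801 − 23.300 = 82.501 N.

82.50 N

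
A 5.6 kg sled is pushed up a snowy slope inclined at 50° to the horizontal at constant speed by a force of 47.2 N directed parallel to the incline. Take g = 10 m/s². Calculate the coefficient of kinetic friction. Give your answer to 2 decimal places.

0.12

At constant speed ΣF = 0 along the incline. The applied 47.2 N acts up the slope; the weight component mg sin 50° = 42.898 N and kinetic friction μN both act down the slope.
So 47.2 = 42.898 + μ × 35.996, giving μ = (47.2 − 42.898) / 35.996 = 0.1195.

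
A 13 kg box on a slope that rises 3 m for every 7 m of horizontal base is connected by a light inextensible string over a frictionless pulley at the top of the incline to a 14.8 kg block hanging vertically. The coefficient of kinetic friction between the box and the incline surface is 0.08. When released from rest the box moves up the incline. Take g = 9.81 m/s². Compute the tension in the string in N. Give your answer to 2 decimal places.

99.63 N

For the box on the incline: the weight component along the slope is m₁g sin 23.20° = 13 × 9.81 × 0.3939 = 50.234 N and the normal force is N = m₁g cos 23.20° = 117.219 N.
Kinetic friction opposes the box's motion up the incline: f = μN = 0.08 × 117.219 = 9.378 N acting down the slope.
Newton's second law for the box (up-slope positive): T − 50.234 − 9.378 = 13 a. For the hanging block (downward positive): 14.8 × 9.81 − T = 14.8 a.
Adding the two equations eliminates T: 85.576 = 27.8 a, so a = 3.0783 m/s².
Then from the hanging block's equation, T = 14.8 × (9.81 − 3.0783) = 99.629 N.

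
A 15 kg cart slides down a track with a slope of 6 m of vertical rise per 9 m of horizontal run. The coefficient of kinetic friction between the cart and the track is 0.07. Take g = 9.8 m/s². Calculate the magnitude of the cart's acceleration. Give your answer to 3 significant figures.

Resolving the weight along the incline: the component pulling the cart down the slope is mg sin 33.69° = 15 × 9.8 × 0.5547 = 81.541 N, and the normal force is N = mg cos 33.69° = 15 × 9.8 × 0.8321 = 122.319 N.
Kinetic friction acts up the slope with magnitude f = μN = 0.07 × 122.319 = 8.562 N.
Net force along the incline is 81.541 − 8.562 = 72.979 N, so a = 72.979 / 15 = 4.8653 m/s².

4.87 m/s²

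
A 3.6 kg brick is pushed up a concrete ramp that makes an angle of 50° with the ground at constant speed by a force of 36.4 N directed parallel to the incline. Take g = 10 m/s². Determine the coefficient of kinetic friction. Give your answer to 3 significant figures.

At constant speed ΣF = 0 along the incline. The applied 36.4 N acts up the slope; the weight component mg sin 50° = 27.578 N and kinetic friction μN both act down the slope.
So 36.4 = 27.578 + μ × 23.140, giving μ = (36.4 − 27.578) / 23.140 = 0.3812.

0.381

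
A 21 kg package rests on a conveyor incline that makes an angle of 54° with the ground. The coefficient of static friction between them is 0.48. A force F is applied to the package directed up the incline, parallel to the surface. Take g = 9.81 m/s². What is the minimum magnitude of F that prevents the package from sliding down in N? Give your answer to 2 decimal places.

The normal force is N = mg cos 54° = 121.090 N. With F at its minimum the package is on the verge of sliding down, so static friction is at its maximum μ_s N = 0.48 × 121.090 = 58.123 N and acts up the slope.
Equilibrium along the incline: F + μ_s N = mg sin 54°, so F = 166.666 − 58.123 = 108.543 N.

108.54 N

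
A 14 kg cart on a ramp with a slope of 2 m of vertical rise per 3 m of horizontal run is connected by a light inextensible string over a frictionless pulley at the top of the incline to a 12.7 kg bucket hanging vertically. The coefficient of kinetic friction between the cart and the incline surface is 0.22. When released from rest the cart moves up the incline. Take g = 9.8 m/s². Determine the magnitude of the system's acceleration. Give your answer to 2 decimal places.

0.87 m/s²

For the cart on the incline: the weight component along the slope is m₁g sin 33.69° = 14 × 9.8 × 0.5547 = 76.105 N and the normal force is N = m₁g cos 33.69° = 114.157 N.
Kinetic friction opposes the cart's motion up the incline: f = μN = 0.22 × 114.157 = 25.115 N acting down the slope.
Newton's second law for the cart (up-slope positive): T − 76.105 − 25.115 = 14 a. For the hanging bucket (downward positive): 12.7 × 9.8 − T = 12.7 a.
Adding the two equations eliminates T: 23.240 = 26.7 a, so a = 0.8704 m/s².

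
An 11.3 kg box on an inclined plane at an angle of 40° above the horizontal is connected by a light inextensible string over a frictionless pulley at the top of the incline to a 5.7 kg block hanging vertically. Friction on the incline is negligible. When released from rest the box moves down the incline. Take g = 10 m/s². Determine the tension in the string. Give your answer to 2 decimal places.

62.24 N

For the box on the incline: the weight component along the slope is m₁g sin 40° = 11.3 × 10 × 0.6428 = 72.636 N and the normal force is N = m₁g cos 40° = 86.563 N.
Newton's second law for the box (down-slope positive): 72.636 − T = 11.3 a. For the hanging block (upward positive): T − 5.7 × 10 = 5.7 a.
Adding the two equations eliminates T: 15.636 = 17 a, so a = 0.9198 m/s².
Then from the hanging block's equation, T = 5.7 × (10 + 0.9198) = 62.243 N.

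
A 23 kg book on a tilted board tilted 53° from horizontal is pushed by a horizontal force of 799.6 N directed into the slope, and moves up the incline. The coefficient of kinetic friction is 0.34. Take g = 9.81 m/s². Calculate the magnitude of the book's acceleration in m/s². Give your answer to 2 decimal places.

The horizontal push has components F cos 53° = 799.6 × 0.6018 = 481.199 N up the incline and F sin 53° = 799.6 × 0.7986 = 638.561 N pressing into the surface.
The normal force is therefore N = mg cos 53° + F sin 53° = 135.784 + 638.561 = 774.345 N, and kinetic friction down the slope is μN = 0.34 × 774.345 = 263.277 N.
Along the incline: F cos 53° − mg sin 53° − μN = ma, so 481.199 − 180.188 − 263.277 = 23 a, giving a = 1.6406 m/s².

1.64 m/s²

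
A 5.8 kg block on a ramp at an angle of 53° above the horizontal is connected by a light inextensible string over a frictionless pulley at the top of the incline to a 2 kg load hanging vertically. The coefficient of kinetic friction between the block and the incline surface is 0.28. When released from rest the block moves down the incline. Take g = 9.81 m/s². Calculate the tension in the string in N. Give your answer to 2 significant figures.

For the block on the incline: the weight component along the slope is m₁g sin 53° = 5.8 × 9.81 × 0.7986 = 45.439 N and the normal force is N = m₁g cos 53° = 34.242 N.
Kinetic friction opposes the block's motion down the incline: f = μN = 0.28 × 34.242 = 9.588 N acting up the slope.
Newton's second law for the block (down-slope positive): 45.439 − 9.588 − T = 5.8 a. For the hanging load (upward positive): T − 2 × 9.81 = 2 a.
Adding the two equations eliminates T: 16.231 = 7.8 a, so a = 2.0809 m/s².
Then from the hanging load's equation, T = 2 × (9.81 + 2.0809) = 23.782 N.

24 N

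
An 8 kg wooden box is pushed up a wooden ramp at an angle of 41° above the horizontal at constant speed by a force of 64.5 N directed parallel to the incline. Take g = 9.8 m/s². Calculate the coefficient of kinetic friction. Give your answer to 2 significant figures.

0.22

At constant speed ΣF = 0 along the incline. The applied 64.5 N acts up the slope; the weight component mg sin 41° = 51.435 N and kinetic friction μN both act down the slope.
So 64.5 = 51.435 + μ × 59.169, giving μ = (64.5 − 51.435) / 59.169 = 0.2208.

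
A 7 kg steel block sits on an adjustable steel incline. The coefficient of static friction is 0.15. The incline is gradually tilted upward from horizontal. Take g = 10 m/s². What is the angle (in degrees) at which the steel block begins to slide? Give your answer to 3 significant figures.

At the threshold of sliding, static friction is at its maximum μ_s N and exactly balances the weight component along the incline: mg sin θ = μ_s mg cos θ.
Hence tan θ = μ_s = 0.15, so θ = arctan(0.15) = 8.5308°.

8.53°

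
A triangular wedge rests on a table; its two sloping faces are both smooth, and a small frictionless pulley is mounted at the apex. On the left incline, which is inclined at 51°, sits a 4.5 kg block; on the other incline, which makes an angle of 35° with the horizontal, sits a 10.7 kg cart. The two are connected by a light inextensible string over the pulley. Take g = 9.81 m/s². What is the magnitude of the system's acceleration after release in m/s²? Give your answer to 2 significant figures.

1.7 m/s²

Resolve each weight along its own incline: the 4.5 kg mass has component 4.5 × 9.81 × sin 51° = 34.307 N down its slope, and the 10.7 kg mass has 10.7 × 9.81 × sin 35° = 60.207 N down its slope.
The 10.7 kg side's 60.207 N exceeds the other side's 34.307 N, so that mass slides down and the 4.5 kg mass slides up. Taking that direction as positive, Newton's second law for the whole system gives 60.207 − 34.307 = (4.5 + 10.7) a, so a = 25.900 / 15.2 = 1.7039 m/s².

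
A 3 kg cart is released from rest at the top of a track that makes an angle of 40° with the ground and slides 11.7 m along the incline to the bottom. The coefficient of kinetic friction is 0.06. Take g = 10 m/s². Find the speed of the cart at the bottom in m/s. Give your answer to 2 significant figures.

12 m/s

The weight component along the incline is mg sin 40° = 19.284 N and the normal force is N = mg cos 40° = 22.981 N.
Friction up the slope is f = μN = 0.06 × 22.981 = 1.379 N, so the net downslope force is 19.284 − 1.379 = 17.905 N and a = 17.905 / 3 = 5.9683 m/s².
Starting from rest over a distance of 11.7 m, v² = 2aL = 2 × 5.9683 × 11.7 = 139.6582, so v = 11.8177 m/s.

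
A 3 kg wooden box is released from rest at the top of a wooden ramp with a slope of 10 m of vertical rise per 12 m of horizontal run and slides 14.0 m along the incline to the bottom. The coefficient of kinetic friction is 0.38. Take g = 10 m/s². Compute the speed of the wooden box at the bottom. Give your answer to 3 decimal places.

The weight component along the incline is mg sin 39.81° = 19.206 N and the normal force is N = mg cos 39.81° = 23.047 N.
Friction up the slope is f = μN = 0.38 × 23.047 = 8.758 N, so the net downslope force is 19.206 − 8.758 = 10.448 N and a = 10.448 / 3 = 3.4827 m/s².
Starting from rest over a distance of 14.0 m, v² = 2aL = 2 × 3.4827 × 14.0 = 97.5156, so v = 9.8750 m/s.

9.875 m/s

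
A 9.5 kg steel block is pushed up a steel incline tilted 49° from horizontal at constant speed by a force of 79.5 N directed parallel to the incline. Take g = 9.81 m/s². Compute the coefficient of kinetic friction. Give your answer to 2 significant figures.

At constant speed ΣF = 0 along the incline. The applied 79.5 N acts up the slope; the weight component mg sin 49° = 70.335 N and kinetic friction μN both act down the slope.
So 79.5 = 70.335 + μ × 61.141, giving μ = (79.5 − 70.335) / 61.141 = 0.1499.

0.15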